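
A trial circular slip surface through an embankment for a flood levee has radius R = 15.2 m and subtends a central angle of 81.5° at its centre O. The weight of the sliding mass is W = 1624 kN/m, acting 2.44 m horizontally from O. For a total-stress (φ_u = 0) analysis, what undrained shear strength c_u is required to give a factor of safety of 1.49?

FS = c_u·L_a·R / (W·d), so c_u = FS·W·d / (L_a·R).
Arc length L_a = R·θ = 15.2·(81.5°·π/180) = 15.2·1.4224 = 21.62 m
c_u = 1.49·1624·2.44 / (21.62·15.2) = 5904.2 / 328.64 = 17.97 kPa

c_u = 18.0 kPa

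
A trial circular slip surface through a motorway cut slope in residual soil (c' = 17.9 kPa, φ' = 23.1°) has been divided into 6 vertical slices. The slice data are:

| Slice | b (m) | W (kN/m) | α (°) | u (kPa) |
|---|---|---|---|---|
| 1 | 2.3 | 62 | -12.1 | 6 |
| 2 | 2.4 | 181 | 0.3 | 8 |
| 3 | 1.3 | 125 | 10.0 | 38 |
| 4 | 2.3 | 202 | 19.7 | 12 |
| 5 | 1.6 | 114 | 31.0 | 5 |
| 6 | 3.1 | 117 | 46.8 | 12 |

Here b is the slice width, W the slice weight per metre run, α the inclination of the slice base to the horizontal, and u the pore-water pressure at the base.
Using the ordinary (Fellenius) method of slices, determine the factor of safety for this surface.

Ordinary method of slices: FS = Σ[c'·Δl_i + (W_i cosα_i − u_i·Δl_i)·tanφ'] / Σ W_i sinα_i, with Δl_i = b_i / cosα_i.
Slice 1: Δl = 2.3/cos(-12.1°) = 2.352 m; N'_1 = 62·cos(-12.1°) − 6·2.352 = 46.5; c'Δl = 42.11; W sinα = -13.0
Slice 2: Δl = 2.4/cos0.3° = 2.400 m; N'_2 = 181·cos0.3° − 8·2.400 = 161.8; c'Δl = 42.96; W sinα = 0.9
Slice 3: Δl = 1.3/cos10.0° = 1.320 m; N'_3 = 125·cos10.0° − 38·1.320 = 72.9; c'Δl = 23.63; W sinα = 21.7
Slice 4: Δl = 2.3/cos19.7° = 2.443 m; N'_4 = 202·cos19.7° − 12·2.443 = 160.9; c'Δl = 43.73; W sinα = 68.1
Slice 5: Δl = 1.6/cos31.0° = 1.867 m; N'_5 = 114·cos31.0° − 5·1.867 = 88.4; c'Δl = 33.41; W sinα = 58.7
Slice 6: Δl = 3.1/cos46.8° = 4.529 m; N'_6 = 117·cos46.8° − 12·4.529 = 25.7; c'Δl = 81.06; W sinα = 85.3
Σc'Δl = 266.9 kN/m; ΣN' = 556.2 kN/m; ΣW sinα = 221.8 kN/m
Resisting = 266.9 + 556.2·tan23.1° = 266.9 + 237.3 = 504.2 kN/m
FS = 504.2 / 221.8 = 2.273

FS = 2.27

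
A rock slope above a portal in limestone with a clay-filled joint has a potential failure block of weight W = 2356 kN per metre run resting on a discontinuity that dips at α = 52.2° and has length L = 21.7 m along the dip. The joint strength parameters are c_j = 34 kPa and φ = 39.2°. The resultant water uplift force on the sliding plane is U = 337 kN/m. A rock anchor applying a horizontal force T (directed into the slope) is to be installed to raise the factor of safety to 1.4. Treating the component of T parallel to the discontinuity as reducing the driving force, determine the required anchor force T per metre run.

T = 643 kN/m

Resolving forces along and normal to the sliding plane, with the horizontal anchor force T adding T·sinα to the effective normal force and T·cosα acting up the plane against the driving force:
FS = [c_jL + (W cosα − U + T sinα) tanφ] / [W sinα − T cosα]
Without the anchor: N' = 1107.0 kN/m, driving T_d = 1861.6 kN/m, resisting R = 34·21.7 + 1107.0·tan39.2° = 1640.7 kN/m, FS = 0.88.
Setting FS = 1.4 and solving for T:
1.4·(1861.6 − T cos52.2°) = 1640.7 + T sin52.2°·tan39.2°
T·(sin52.2°·tan39.2° + 1.4·cos52.2°) = 1.4·1861.6 − 1640.7
T·(0.7902·0.8156 + 1.4·0.6129) = 2606.2 − 1640.7 = 965.6
T·1.5025 = 965.6
T = 642.7 kN/m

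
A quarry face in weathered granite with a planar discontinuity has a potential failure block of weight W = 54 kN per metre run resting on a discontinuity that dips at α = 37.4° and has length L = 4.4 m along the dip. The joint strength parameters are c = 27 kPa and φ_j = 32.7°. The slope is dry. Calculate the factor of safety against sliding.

Resolving the block weight along and normal to the plane and applying the Mohr–Coulomb strength on the joint:
N' = W cosα = 54·cos37.4° = 42.9 kN/m
Driving force T = W sinα = 54·sin37.4° = 32.8 kN/m
Resisting force R = c·L + N'·tanφ_j = 27·4.4 + 42.9·tan32.7° = 118.8 + 27.5 = 146.3 kN/m
FS = R / T = 146.3 / 32.8 = 4.462

FS = 4.46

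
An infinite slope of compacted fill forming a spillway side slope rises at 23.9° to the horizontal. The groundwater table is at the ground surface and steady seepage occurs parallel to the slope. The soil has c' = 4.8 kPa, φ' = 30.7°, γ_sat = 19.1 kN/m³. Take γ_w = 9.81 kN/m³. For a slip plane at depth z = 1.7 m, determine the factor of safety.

With seepage parallel to the slope and the water table at the surface, the effective normal stress on the slip plane uses the buoyant unit weight γ' = γ_sat − γ_w while the driving shear stress uses γ_sat:
FS = [c' + γ' z cos²β tanφ'] / [γ_sat z sinβ cosβ]
γ' = 19.1 − 9.81 = 9.29 kN/m³
Numerator = 4.8 + 9.29·1.7·cos²23.9°·tan30.7° = 4.8 + 9.29·1.7·0.8359·0.5938 = 12.638 kPa
Denominator = 19.1·1.7·sin23.9°·cos23.9° = 19.1·1.7·0.4051·0.9143 = 12.027 kPa
FS = 12.638 / 12.027 = 1.051

FS = 1.05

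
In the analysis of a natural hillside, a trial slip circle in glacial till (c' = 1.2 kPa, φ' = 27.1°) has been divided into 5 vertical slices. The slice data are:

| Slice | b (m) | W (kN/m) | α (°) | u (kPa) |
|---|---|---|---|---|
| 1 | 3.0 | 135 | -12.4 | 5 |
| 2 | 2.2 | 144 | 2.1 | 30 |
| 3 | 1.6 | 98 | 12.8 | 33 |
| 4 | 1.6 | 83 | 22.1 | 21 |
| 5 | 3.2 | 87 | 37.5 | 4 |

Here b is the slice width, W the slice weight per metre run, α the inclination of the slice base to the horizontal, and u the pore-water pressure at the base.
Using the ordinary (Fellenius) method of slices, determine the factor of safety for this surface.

Ordinary method of slices: FS = Σ[c'·Δl_i + (W_i cosα_i − u_i·Δl_i)·tanφ'] / Σ W_i sinα_i, with Δl_i = b_i / cosα_i.
Slice 1: Δl = 3.0/cos(-12.4°) = 3.072 m; N'_1 = 135·cos(-12.4°) − 5·3.072 = 116.5; c'Δl = 3.69; W sinα = -29.0
Slice 2: Δl = 2.2/cos2.1° = 2.201 m; N'_2 = 144·cos2.1° − 30·2.201 = 77.9; c'Δl = 2.64; W sinα = 5.3
Slice 3: Δl = 1.6/cos12.8° = 1.641 m; N'_3 = 98·cos12.8° − 33·1.641 = 41.4; c'Δl = 1.97; W sinα = 21.7
Slice 4: Δl = 1.6/cos22.1° = 1.727 m; N'_4 = 83·cos22.1° − 21·1.727 = 40.6; c'Δl = 2.07; W sinα = 31.2
Slice 5: Δl = 3.2/cos37.5° = 4.034 m; N'_5 = 87·cos37.5° − 4·4.034 = 52.9; c'Δl = 4.84; W sinα = 53.0
Σc'Δl = 15.2 kN/m; ΣN' = 329.3 kN/m; ΣW sinα = 82.2 kN/m
Resisting = 15.2 + 329.3·tan27.1° = 15.2 + 168.5 = 183.7 kN/m
FS = 183.7 / 82.2 = 2.235

FS = 2.24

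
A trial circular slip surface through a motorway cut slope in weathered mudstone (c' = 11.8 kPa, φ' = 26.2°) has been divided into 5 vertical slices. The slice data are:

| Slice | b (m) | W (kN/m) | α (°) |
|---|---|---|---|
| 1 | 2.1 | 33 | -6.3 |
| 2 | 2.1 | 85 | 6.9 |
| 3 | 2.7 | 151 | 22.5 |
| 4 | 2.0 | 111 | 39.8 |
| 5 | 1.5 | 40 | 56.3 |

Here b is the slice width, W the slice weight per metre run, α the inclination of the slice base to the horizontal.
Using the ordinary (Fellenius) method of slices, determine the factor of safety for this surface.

Ordinary method of slices: FS = Σ[c'·Δl_i + (W_i cosα_i)·tanφ'] / Σ W_i sinα_i, with Δl_i = b_i / cosα_i.
Slice 1: Δl = 2.1/cos(-6.3°) = 2.113 m; N'_1 = 33·cos(-6.3°) = 32.8; c'Δl = 24.93; W sinα = -3.6
Slice 2: Δl = 2.1/cos6.9° = 2.115 m; N'_2 = 85·cos6.9° = 84.4; c'Δl = 24.96; W sinα = 10.2
Slice 3: Δl = 2.7/cos22.5° = 2.922 m; N'_3 = 151·cos22.5° = 139.5; c'Δl = 34.49; W sinα = 57.8
Slice 4: Δl = 2.0/cos39.8° = 2.603 m; N'_4 = 111·cos39.8° = 85.3; c'Δl = 30.72; W sinα = 71.1
Slice 5: Δl = 1.5/cos56.3° = 2.703 m; N'_5 = 40·cos56.3° = 22.2; c'Δl = 31.90; W sinα = 33.3
Σc'Δl = 147.0 kN/m; ΣN' = 364.2 kN/m; ΣW sinα = 168.7 kN/m
Resisting = 147.0 + 364.2·tan26.2° = 147.0 + 179.2 = 326.2 kN/m
FS = 326.2 / 168.7 = 1.933

FS = 1.93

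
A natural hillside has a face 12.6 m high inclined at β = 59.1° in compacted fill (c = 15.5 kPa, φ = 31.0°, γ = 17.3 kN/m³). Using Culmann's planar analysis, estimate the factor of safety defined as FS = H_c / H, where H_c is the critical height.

FS = 1.77

H_c = (4c/γ) · sinβ cosφ / [1 − cos(β − φ)]
    = (4·15.5/17.3) · sin59.1°·cos31.0° / [1 − cos28.1°]
    = 3.584 · 0.7355 / 0.1179 = 22.36 m
FS = H_c / H = 22.36 / 12.6 = 1.775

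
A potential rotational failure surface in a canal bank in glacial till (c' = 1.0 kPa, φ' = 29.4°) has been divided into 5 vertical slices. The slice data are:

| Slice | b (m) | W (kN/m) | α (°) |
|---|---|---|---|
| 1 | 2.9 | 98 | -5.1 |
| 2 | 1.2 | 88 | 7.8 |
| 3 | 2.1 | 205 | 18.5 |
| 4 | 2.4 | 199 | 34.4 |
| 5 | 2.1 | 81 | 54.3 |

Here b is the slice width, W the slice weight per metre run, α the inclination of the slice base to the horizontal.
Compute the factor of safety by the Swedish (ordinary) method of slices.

Ordinary method of slices: FS = Σ[c'·Δl_i + (W_i cosα_i)·tanφ'] / Σ W_i sinα_i, with Δl_i = b_i / cosα_i.
Slice 1: Δl = 2.9/cos(-5.1°) = 2.912 m; N'_1 = 98·cos(-5.1°) = 97.6; c'Δl = 2.91; W sinα = -8.7
Slice 2: Δl = 1.2/cos7.8° = 1.211 m; N'_2 = 88·cos7.8° = 87.2; c'Δl = 1.21; W sinα = 11.9
Slice 3: Δl = 2.1/cos18.5° = 2.214 m; N'_3 = 205·cos18.5° = 194.4; c'Δl = 2.21; W sinα = 65.0
Slice 4: Δl = 2.4/cos34.4° = 2.909 m; N'_4 = 199·cos34.4° = 164.2; c'Δl = 2.91; W sinα = 112.4
Slice 5: Δl = 2.1/cos54.3° = 3.599 m; N'_5 = 81·cos54.3° = 47.3; c'Δl = 3.60; W sinα = 65.8
Σc'Δl = 12.8 kN/m; ΣN' = 590.7 kN/m; ΣW sinα = 246.5 kN/m
Resisting = 12.8 + 590.7·tan29.4° = 12.8 + 332.8 = 345.7 kN/m
FS = 345.7 / 246.5 = 1.402

FS = 1.40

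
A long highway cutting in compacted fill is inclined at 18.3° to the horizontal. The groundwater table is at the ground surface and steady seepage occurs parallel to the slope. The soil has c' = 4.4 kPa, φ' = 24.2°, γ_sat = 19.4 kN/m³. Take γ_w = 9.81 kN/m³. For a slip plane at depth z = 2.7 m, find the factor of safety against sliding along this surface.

With seepage parallel to the slope and the water table at the surface, the effective normal stress on the slip plane uses the buoyant unit weight γ' = γ_sat − γ_w while the driving shear stress uses γ_sat:
FS = [c' + γ' z cos²β tanφ'] / [γ_sat z sinβ cosβ]
γ' = 19.4 − 9.81 = 9.59 kN/m³
Numerator = 4.4 + 9.59·2.7·cos²18.3°·tan24.2° = 4.4 + 9.59·2.7·0.9014·0.4494 = 14.889 kPa
Denominator = 19.4·2.7·sin18.3°·cos18.3° = 19.4·2.7·0.3140·0.9494 = 15.615 kPa
FS = 14.889 / 15.615 = 0.954

FS = 0.95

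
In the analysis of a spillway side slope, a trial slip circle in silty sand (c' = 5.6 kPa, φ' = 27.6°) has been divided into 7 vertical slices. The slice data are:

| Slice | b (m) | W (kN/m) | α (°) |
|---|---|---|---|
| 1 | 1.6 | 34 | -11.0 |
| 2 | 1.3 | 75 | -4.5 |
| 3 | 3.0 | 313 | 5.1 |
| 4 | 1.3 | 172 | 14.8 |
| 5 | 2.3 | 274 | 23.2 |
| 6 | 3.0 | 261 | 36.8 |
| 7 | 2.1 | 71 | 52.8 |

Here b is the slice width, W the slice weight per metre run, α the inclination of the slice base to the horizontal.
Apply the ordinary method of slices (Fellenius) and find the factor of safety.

FS = 1.75

Ordinary method of slices: FS = Σ[c'·Δl_i + (W_i cosα_i)·tanφ'] / Σ W_i sinα_i, with Δl_i = b_i / cosα_i.
Slice 1: Δl = 1.6/cos(-11.0°) = 1.630 m; N'_1 = 34·cos(-11.0°) = 33.4; c'Δl = 9.13; W sinα = -6.5
Slice 2: Δl = 1.3/cos(-4.5°) = 1.304 m; N'_2 = 75·cos(-4.5°) = 74.8; c'Δl = 7.30; W sinα = -5.9
Slice 3: Δl = 3.0/cos5.1° = 3.012 m; N'_3 = 313·cos5.1° = 311.8; c'Δl = 16.87; W sinα = 27.8
Slice 4: Δl = 1.3/cos14.8° = 1.345 m; N'_4 = 172·cos14.8° = 166.3; c'Δl = 7.53; W sinα = 43.9
Slice 5: Δl = 2.3/cos23.2° = 2.502 m; N'_5 = 274·cos23.2° = 251.8; c'Δl = 14.01; W sinα = 107.9
Slice 6: Δl = 3.0/cos36.8° = 3.747 m; N'_6 = 261·cos36.8° = 209.0; c'Δl = 20.98; W sinα = 156.3
Slice 7: Δl = 2.1/cos52.8° = 3.473 m; N'_7 = 71·cos52.8° = 42.9; c'Δl = 19.45; W sinα = 56.6
Σc'Δl = 95.3 kN/m; ΣN' = 1090.0 kN/m; ΣW sinα = 380.2 kN/m
Resisting = 95.3 + 1090.0·tan27.6° = 95.3 + 569.8 = 665.1 kN/m
FS = 665.1 / 380.2 = 1.749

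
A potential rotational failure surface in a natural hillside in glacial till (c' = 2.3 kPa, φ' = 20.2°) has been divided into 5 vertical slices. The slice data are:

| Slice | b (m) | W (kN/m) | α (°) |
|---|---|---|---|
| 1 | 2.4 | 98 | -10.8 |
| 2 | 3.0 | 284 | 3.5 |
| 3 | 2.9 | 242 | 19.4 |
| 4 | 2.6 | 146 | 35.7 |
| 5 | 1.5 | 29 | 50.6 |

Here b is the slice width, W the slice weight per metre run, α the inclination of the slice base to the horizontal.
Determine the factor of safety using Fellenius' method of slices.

FS = 1.64

Ordinary method of slices: FS = Σ[c'·Δl_i + (W_i cosα_i)·tanφ'] / Σ W_i sinα_i, with Δl_i = b_i / cosα_i.
Slice 1: Δl = 2.4/cos(-10.8°) = 2.443 m; N'_1 = 98·cos(-10.8°) = 96.3; c'Δl = 5.62; W sinα = -18.4
Slice 2: Δl = 3.0/cos3.5° = 3.006 m; N'_2 = 284·cos3.5° = 283.5; c'Δl = 6.91; W sinα = 17.3
Slice 3: Δl = 2.9/cos19.4° = 3.075 m; N'_3 = 242·cos19.4° = 228.3; c'Δl = 7.07; W sinα = 80.4
Slice 4: Δl = 2.6/cos35.7° = 3.202 m; N'_4 = 146·cos35.7° = 118.6; c'Δl = 7.36; W sinα = 85.2
Slice 5: Δl = 1.5/cos50.6° = 2.363 m; N'_5 = 29·cos50.6° = 18.4; c'Δl = 5.44; W sinα = 22.4
Σc'Δl = 32.4 kN/m; ΣN' = 745.0 kN/m; ΣW sinα = 187.0 kN/m
Resisting = 32.4 + 745.0·tan20.2° = 32.4 + 274.1 = 306.5 kN/m
FS = 306.5 / 187.0 = 1.639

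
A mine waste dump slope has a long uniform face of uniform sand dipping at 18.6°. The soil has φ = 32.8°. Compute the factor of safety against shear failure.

For a dry cohesionless infinite slope the factor of safety is FS = tanφ / tanβ.
FS = tan32.8° / tan18.6° = 0.6445 / 0.3365 = 1.915

FS = 1.91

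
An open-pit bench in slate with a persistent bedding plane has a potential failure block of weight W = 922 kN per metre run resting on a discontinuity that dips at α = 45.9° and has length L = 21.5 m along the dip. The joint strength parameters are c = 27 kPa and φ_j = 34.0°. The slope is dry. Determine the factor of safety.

Resolving the block weight along and normal to the plane and applying the Mohr–Coulomb strength on the joint:
N' = W cosα = 922·cos45.9° = 641.6 kN/m
Driving force T = W sinα = 922·sin45.9° = 662.1 kN/m
Resisting force R = c·L + N'·tanφ_j = 27·21.5 + 641.6·tan34.0° = 580.5 + 432.8 = 1013.3 kN/m
FS = R / T = 1013.3 / 662.1 = 1.530

FS = 1.53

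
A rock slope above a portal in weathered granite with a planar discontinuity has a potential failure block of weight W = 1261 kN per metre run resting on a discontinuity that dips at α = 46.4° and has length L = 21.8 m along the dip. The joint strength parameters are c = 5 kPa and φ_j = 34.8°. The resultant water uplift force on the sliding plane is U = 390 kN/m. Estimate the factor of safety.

FS = 0.48

Resolving the block weight along and normal to the plane and applying the Mohr–Coulomb strength on the joint:
N' = W cosα − U = 1261·cos46.4° − 390 = 479.6 kN/m
Driving force T = W sinα = 1261·sin46.4° = 913.2 kN/m
Resisting force R = c·L + N'·tanφ_j = 5·21.8 + 479.6·tan34.8° = 109.0 + 333.3 = 442.3 kN/m
FS = R / T = 442.3 / 913.2 = 0.484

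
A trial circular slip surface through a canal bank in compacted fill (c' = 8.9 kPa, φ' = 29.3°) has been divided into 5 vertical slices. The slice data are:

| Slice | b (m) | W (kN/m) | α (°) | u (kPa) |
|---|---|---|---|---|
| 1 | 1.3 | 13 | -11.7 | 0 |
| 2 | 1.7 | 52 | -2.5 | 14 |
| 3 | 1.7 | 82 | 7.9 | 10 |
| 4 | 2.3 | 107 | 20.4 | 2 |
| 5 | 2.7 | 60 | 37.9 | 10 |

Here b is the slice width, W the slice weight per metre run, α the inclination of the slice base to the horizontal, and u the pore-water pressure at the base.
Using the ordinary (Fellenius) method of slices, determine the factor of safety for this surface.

FS = 2.66

Ordinary method of slices: FS = Σ[c'·Δl_i + (W_i cosα_i − u_i·Δl_i)·tanφ'] / Σ W_i sinα_i, with Δl_i = b_i / cosα_i.
Slice 1: Δl = 1.3/cos(-11.7°) = 1.328 m; N'_1 = 13·cos(-11.7°) − 0·1.328 = 12.7; c'Δl = 11.82; W sinα = -2.6
Slice 2: Δl = 1.7/cos(-2.5°) = 1.702 m; N'_2 = 52·cos(-2.5°) − 14·1.702 = 28.1; c'Δl = 15.14; W sinα = -2.3
Slice 3: Δl = 1.7/cos7.9° = 1.716 m; N'_3 = 82·cos7.9° − 10·1.716 = 64.1; c'Δl = 15.27; W sinα = 11.3
Slice 4: Δl = 2.3/cos20.4° = 2.454 m; N'_4 = 107·cos20.4° − 2·2.454 = 95.4; c'Δl = 21.84; W sinα = 37.3
Slice 5: Δl = 2.7/cos37.9° = 3.422 m; N'_5 = 60·cos37.9° − 10·3.422 = 13.1; c'Δl = 30.45; W sinα = 36.9
Σc'Δl = 94.5 kN/m; ΣN' = 213.4 kN/m; ΣW sinα = 80.5 kN/m
Resisting = 94.5 + 213.4·tan29.3° = 94.5 + 119.8 = 214.3 kN/m
FS = 214.3 / 80.5 = 2.661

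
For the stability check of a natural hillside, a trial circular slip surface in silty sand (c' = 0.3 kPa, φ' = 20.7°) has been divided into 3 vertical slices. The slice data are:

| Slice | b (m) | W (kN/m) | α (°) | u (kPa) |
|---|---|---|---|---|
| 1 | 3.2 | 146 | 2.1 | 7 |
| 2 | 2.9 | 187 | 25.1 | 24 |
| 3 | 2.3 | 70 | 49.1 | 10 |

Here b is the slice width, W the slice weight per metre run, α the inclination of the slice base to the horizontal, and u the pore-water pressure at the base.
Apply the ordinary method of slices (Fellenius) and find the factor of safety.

FS = 0.64

Ordinary method of slices: FS = Σ[c'·Δl_i + (W_i cosα_i − u_i·Δl_i)·tanφ'] / Σ W_i sinα_i, with Δl_i = b_i / cosα_i.
Slice 1: Δl = 3.2/cos2.1° = 3.202 m; N'_1 = 146·cos2.1° − 7·3.202 = 123.5; c'Δl = 0.96; W sinα = 5.3
Slice 2: Δl = 2.9/cos25.1° = 3.202 m; N'_2 = 187·cos25.1° − 24·3.202 = 92.5; c'Δl = 0.96; W sinα = 79.3
Slice 3: Δl = 2.3/cos49.1° = 3.513 m; N'_3 = 70·cos49.1° − 10·3.513 = 10.7; c'Δl = 1.05; W sinα = 52.9
Σc'Δl = 3.0 kN/m; ΣN' = 226.7 kN/m; ΣW sinα = 137.6 kN/m
Resisting = 3.0 + 226.7·tan20.7° = 3.0 + 85.7 = 88.6 kN/m
FS = 88.6 / 137.6 = 0.644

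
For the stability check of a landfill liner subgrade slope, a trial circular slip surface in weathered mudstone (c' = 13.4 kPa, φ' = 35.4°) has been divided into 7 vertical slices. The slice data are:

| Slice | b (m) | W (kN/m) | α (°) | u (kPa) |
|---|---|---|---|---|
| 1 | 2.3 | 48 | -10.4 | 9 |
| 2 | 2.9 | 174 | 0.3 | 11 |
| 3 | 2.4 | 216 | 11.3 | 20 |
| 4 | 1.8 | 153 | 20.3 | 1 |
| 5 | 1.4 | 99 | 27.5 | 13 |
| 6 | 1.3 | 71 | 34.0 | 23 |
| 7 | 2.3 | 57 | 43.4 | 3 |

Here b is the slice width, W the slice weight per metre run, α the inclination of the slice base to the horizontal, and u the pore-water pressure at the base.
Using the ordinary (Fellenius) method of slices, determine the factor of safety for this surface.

FS = 3.00

Ordinary method of slices: FS = Σ[c'·Δl_i + (W_i cosα_i − u_i·Δl_i)·tanφ'] / Σ W_i sinα_i, with Δl_i = b_i / cosα_i.
Slice 1: Δl = 2.3/cos(-10.4°) = 2.338 m; N'_1 = 48·cos(-10.4°) − 9·2.338 = 26.2; c'Δl = 31.33; W sinα = -8.7
Slice 2: Δl = 2.9/cos0.3° = 2.900 m; N'_2 = 174·cos0.3° − 11·2.900 = 142.1; c'Δl = 38.86; W sinα = 0.9
Slice 3: Δl = 2.4/cos11.3° = 2.447 m; N'_3 = 216·cos11.3° − 20·2.447 = 162.9; c'Δl = 32.80; W sinα = 42.3
Slice 4: Δl = 1.8/cos20.3° = 1.919 m; N'_4 = 153·cos20.3° − 1·1.919 = 141.6; c'Δl = 25.72; W sinα = 53.1
Slice 5: Δl = 1.4/cos27.5° = 1.578 m; N'_5 = 99·cos27.5° − 13·1.578 = 67.3; c'Δl = 21.15; W sinα = 45.7
Slice 6: Δl = 1.3/cos34.0° = 1.568 m; N'_6 = 71·cos34.0° − 23·1.568 = 22.8; c'Δl = 21.01; W sinα = 39.7
Slice 7: Δl = 2.3/cos43.4° = 3.166 m; N'_7 = 57·cos43.4° − 3·3.166 = 31.9; c'Δl = 42.42; W sinα = 39.2
Σc'Δl = 213.3 kN/m; ΣN' = 594.7 kN/m; ΣW sinα = 212.2 kN/m
Resisting = 213.3 + 594.7·tan35.4° = 213.3 + 422.6 = 635.9 kN/m
FS = 635.9 / 212.2 = 2.996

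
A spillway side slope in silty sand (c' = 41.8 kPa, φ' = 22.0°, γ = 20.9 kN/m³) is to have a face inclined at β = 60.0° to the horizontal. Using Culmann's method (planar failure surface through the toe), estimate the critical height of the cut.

Culmann's analysis gives the critical failure plane at α_cr = (β + φ')/2 = (60.0 + 22.0)/2 = 41.0°, and the critical height
H_c = (4c'/γ) · sinβ cosφ' / [1 − cos(β − φ')]
    = (4·41.8/20.9) · sin60.0°·cos22.0° / [1 − cos(38.0°)]
    = 8.000 · 0.8660·0.9272 / [1 − 0.7880]
    = 8.000 · 0.8030 / 0.2120
    = 30.30 m

H_c = 30.30 m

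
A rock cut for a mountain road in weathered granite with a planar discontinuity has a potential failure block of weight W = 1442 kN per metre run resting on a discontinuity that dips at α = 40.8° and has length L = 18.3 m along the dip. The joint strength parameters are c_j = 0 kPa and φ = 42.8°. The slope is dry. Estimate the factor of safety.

Resolving the block weight along and normal to the plane and applying the Mohr–Coulomb strength on the joint:
N' = W cosα = 1442·cos40.8° = 1091.6 kN/m
Driving force T = W sinα = 1442·sin40.8° = 942.2 kN/m
Resisting force R = c_j·L + N'·tanφ = 0·18.3 + 1091.6·tan42.8° = 0.0 + 1010.8 = 1010.8 kN/m
FS = R / T = 1010.8 / 942.2 = 1.073

FS = 1.07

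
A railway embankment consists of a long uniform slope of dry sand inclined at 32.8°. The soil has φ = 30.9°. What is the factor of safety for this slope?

For a dry cohesionless infinite slope the factor of safety is FS = tanφ / tanβ.
FS = tan30.9° / tan32.8° = 0.5985 / 0.6445 = 0.929

FS = 0.93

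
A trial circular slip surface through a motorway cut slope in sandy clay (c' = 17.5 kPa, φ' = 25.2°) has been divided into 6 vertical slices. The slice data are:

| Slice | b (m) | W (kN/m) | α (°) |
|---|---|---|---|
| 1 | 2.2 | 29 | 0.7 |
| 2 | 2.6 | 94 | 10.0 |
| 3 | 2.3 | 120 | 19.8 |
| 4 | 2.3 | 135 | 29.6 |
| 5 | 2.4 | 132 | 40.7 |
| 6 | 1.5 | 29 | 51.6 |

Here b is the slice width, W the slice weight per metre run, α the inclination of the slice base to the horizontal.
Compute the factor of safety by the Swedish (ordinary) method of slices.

FS = 2.12

Ordinary method of slices: FS = Σ[c'·Δl_i + (W_i cosα_i)·tanφ'] / Σ W_i sinα_i, with Δl_i = b_i / cosα_i.
Slice 1: Δl = 2.2/cos0.7° = 2.200 m; N'_1 = 29·cos0.7° = 29.0; c'Δl = 38.50; W sinα = 0.4
Slice 2: Δl = 2.6/cos10.0° = 2.640 m; N'_2 = 94·cos10.0° = 92.6; c'Δl = 46.20; W sinα = 16.3
Slice 3: Δl = 2.3/cos19.8° = 2.445 m; N'_3 = 120·cos19.8° = 112.9; c'Δl = 42.78; W sinα = 40.6
Slice 4: Δl = 2.3/cos29.6° = 2.645 m; N'_4 = 135·cos29.6° = 117.4; c'Δl = 46.29; W sinα = 66.7
Slice 5: Δl = 2.4/cos40.7° = 3.166 m; N'_5 = 132·cos40.7° = 100.1; c'Δl = 55.40; W sinα = 86.1
Slice 6: Δl = 1.5/cos51.6° = 2.415 m; N'_6 = 29·cos51.6° = 18.0; c'Δl = 42.26; W sinα = 22.7
Σc'Δl = 271.4 kN/m; ΣN' = 469.9 kN/m; ΣW sinα = 232.8 kN/m
Resisting = 271.4 + 469.9·tan25.2° = 271.4 + 221.1 = 492.6 kN/m
FS = 492.6 / 232.8 = 2.116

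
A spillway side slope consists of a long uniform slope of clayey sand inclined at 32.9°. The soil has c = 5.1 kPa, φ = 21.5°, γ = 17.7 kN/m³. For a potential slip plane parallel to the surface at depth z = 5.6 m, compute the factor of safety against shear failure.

For an infinite slope with a slip plane parallel to the surface (no pore pressure): FS = [c + γz cos²β tanφ] / [γz sinβ cosβ].
γz = 17.7·5.6 = 99.12 kN/m²
Numerator = 5.1 + 99.12·cos²32.9°·tan21.5° = 5.1 + 99.12·0.7050·0.3939 = 32.625 kPa
Denominator = 99.12·sin32.9°·cos32.9° = 99.12·0.5432·0.8396 = 45.205 kPa
FS = 32.625 / 45.205 = 0.722

FS = 0.72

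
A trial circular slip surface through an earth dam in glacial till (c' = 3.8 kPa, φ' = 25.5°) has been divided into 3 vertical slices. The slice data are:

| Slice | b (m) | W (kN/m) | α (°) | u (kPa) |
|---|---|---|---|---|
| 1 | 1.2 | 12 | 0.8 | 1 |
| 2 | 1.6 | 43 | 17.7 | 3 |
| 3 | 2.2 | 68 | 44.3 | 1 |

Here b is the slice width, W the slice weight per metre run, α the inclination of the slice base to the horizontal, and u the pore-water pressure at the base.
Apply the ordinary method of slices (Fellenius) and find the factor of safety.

Ordinary method of slices: FS = Σ[c'·Δl_i + (W_i cosα_i − u_i·Δl_i)·tanφ'] / Σ W_i sinα_i, with Δl_i = b_i / cosα_i.
Slice 1: Δl = 1.2/cos0.8° = 1.200 m; N'_1 = 12·cos0.8° − 1·1.200 = 10.8; c'Δl = 4.56; W sinα = 0.2
Slice 2: Δl = 1.6/cos17.7° = 1.680 m; N'_2 = 43·cos17.7° − 3·1.680 = 35.9; c'Δl = 6.38; W sinα = 13.1
Slice 3: Δl = 2.2/cos44.3° = 3.074 m; N'_3 = 68·cos44.3° − 1·3.074 = 45.6; c'Δl = 11.68; W sinα = 47.5
Σc'Δl = 22.6 kN/m; ΣN' = 92.3 kN/m; ΣW sinα = 60.7 kN/m
Resisting = 22.6 + 92.3·tan25.5° = 22.6 + 44.0 = 66.7 kN/m
FS = 66.7 / 60.7 = 1.098

FS = 1.10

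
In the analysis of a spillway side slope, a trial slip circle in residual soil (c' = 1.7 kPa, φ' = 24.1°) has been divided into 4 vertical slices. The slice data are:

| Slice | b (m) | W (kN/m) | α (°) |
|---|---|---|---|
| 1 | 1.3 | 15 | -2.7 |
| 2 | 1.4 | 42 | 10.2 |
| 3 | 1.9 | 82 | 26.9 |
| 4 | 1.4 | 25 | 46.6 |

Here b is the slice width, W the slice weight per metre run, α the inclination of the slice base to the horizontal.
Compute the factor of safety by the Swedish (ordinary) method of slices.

FS = 1.25

Ordinary method of slices: FS = Σ[c'·Δl_i + (W_i cosα_i)·tanφ'] / Σ W_i sinα_i, with Δl_i = b_i / cosα_i.
Slice 1: Δl = 1.3/cos(-2.7°) = 1.301 m; N'_1 = 15·cos(-2.7°) = 15.0; c'Δl = 2.21; W sinα = -0.7
Slice 2: Δl = 1.4/cos10.2° = 1.422 m; N'_2 = 42·cos10.2° = 41.3; c'Δl = 2.42; W sinα = 7.4
Slice 3: Δl = 1.9/cos26.9° = 2.131 m; N'_3 = 82·cos26.9° = 73.1; c'Δl = 3.62; W sinα = 37.1
Slice 4: Δl = 1.4/cos46.6° = 2.038 m; N'_4 = 25·cos46.6° = 17.2; c'Δl = 3.46; W sinα = 18.2
Σc'Δl = 11.7 kN/m; ΣN' = 146.6 kN/m; ΣW sinα = 62.0 kN/m
Resisting = 11.7 + 146.6·tan24.1° = 11.7 + 65.6 = 77.3 kN/m
FS = 77.3 / 62.0 = 1.247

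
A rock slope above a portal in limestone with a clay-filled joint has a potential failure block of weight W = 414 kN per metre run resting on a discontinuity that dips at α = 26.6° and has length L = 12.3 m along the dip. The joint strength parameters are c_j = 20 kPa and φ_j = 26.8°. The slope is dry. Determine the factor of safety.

FS = 2.34

Resolving the block weight along and normal to the plane and applying the Mohr–Coulomb strength on the joint:
N' = W cosα = 414·cos26.6° = 370.2 kN/m
Driving force T = W sinα = 414·sin26.6° = 185.4 kN/m
Resisting force R = c_j·L + N'·tanφ_j = 20·12.3 + 370.2·tan26.8° = 246.0 + 187.0 = 433.0 kN/m
FS = R / T = 433.0 / 185.4 = 2.336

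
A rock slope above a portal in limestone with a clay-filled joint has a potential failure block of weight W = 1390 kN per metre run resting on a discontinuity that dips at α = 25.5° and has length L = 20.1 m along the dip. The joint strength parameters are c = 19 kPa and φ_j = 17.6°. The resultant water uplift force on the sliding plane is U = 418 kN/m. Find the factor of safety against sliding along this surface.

FS = 1.08

Resolving the block weight along and normal to the plane and applying the Mohr–Coulomb strength on the joint:
N' = W cosα − U = 1390·cos25.5° − 418 = 836.6 kN/m
Driving force T = W sinα = 1390·sin25.5° = 598.4 kN/m
Resisting force R = c·L + N'·tanφ_j = 19·20.1 + 836.6·tan17.6° = 381.9 + 265.4 = 647.3 kN/m
FS = R / T = 647.3 / 598.4 = 1.082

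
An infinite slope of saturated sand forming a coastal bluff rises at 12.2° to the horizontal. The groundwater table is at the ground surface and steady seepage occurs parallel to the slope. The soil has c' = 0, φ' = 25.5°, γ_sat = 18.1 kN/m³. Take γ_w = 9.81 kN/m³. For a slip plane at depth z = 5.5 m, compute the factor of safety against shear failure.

FS = 1.01

With seepage parallel to the slope and the water table at the surface, the effective normal stress on the slip plane uses the buoyant unit weight γ' = γ_sat − γ_w while the driving shear stress uses γ_sat:
FS = [c' + γ' z cos²β tanφ'] / [γ_sat z sinβ cosβ]
(For c' = 0 this reduces to FS = (γ'/γ_sat)·tanφ'/tanβ.)
γ' = 18.1 − 9.81 = 8.29 kN/m³
Numerator = 0.0 + 8.29·5.5·cos²12.2°·tan25.5° = 0.0 + 8.29·5.5·0.9553·0.4770 = 20.776 kPa
Denominator = 18.1·5.5·sin12.2°·cos12.2° = 18.1·5.5·0.2113·0.9774 = 20.562 kPa
FS = 20.776 / 20.562 = 1.010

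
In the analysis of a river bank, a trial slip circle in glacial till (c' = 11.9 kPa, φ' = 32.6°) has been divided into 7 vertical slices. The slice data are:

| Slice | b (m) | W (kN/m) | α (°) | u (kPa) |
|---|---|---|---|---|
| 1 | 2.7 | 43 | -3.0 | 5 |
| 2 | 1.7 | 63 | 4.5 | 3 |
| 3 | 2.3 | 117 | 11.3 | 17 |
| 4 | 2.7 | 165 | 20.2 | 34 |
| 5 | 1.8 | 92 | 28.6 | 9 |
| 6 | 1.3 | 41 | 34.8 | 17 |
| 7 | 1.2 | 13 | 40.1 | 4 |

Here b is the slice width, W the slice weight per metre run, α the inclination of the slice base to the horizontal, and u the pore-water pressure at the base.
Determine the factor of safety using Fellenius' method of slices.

Ordinary method of slices: FS = Σ[c'·Δl_i + (W_i cosα_i − u_i·Δl_i)·tanφ'] / Σ W_i sinα_i, with Δl_i = b_i / cosα_i.
Slice 1: Δl = 2.7/cos(-3.0°) = 2.704 m; N'_1 = 43·cos(-3.0°) − 5·2.704 = 29.4; c'Δl = 32.17; W sinα = -2.3
Slice 2: Δl = 1.7/cos4.5° = 1.705 m; N'_2 = 63·cos4.5° − 3·1.705 = 57.7; c'Δl = 20.29; W sinα = 4.9
Slice 3: Δl = 2.3/cos11.3° = 2.345 m; N'_3 = 117·cos11.3° − 17·2.345 = 74.9; c'Δl = 27.91; W sinα = 22.9
Slice 4: Δl = 2.7/cos20.2° = 2.877 m; N'_4 = 165·cos20.2° − 34·2.877 = 57.0; c'Δl = 34.24; W sinα = 57.0
Slice 5: Δl = 1.8/cos28.6° = 2.050 m; N'_5 = 92·cos28.6° − 9·2.050 = 62.3; c'Δl = 24.40; W sinα = 44.0
Slice 6: Δl = 1.3/cos34.8° = 1.583 m; N'_6 = 41·cos34.8° − 17·1.583 = 6.8; c'Δl = 18.84; W sinα = 23.4
Slice 7: Δl = 1.2/cos40.1° = 1.569 m; N'_7 = 13·cos40.1° − 4·1.569 = 3.7; c'Δl = 18.67; W sinα = 8.4
Σc'Δl = 176.5 kN/m; ΣN' = 291.8 kN/m; ΣW sinα = 158.4 kN/m
Resisting = 176.5 + 291.8·tan32.6° = 176.5 + 186.6 = 363.1 kN/m
FS = 363.1 / 158.4 = 2.292

FS = 2.29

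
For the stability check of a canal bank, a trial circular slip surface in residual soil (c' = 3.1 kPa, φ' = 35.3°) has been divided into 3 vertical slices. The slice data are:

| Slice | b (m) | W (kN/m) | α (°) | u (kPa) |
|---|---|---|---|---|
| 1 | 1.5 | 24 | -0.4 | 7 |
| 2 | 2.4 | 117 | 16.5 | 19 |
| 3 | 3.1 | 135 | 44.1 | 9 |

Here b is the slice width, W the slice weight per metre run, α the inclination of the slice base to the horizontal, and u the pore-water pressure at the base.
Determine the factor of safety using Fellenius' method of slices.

FS = 0.96

Ordinary method of slices: FS = Σ[c'·Δl_i + (W_i cosα_i − u_i·Δl_i)·tanφ'] / Σ W_i sinα_i, with Δl_i = b_i / cosα_i.
Slice 1: Δl = 1.5/cos(-0.4°) = 1.500 m; N'_1 = 24·cos(-0.4°) − 7·1.500 = 13.5; c'Δl = 4.65; W sinα = -0.2
Slice 2: Δl = 2.4/cos16.5° = 2.503 m; N'_2 = 117·cos16.5° − 19·2.503 = 64.6; c'Δl = 7.76; W sinα = 33.2
Slice 3: Δl = 3.1/cos44.1° = 4.317 m; N'_3 = 135·cos44.1° − 9·4.317 = 58.1; c'Δl = 13.38; W sinα = 93.9
Σc'Δl = 25.8 kN/m; ΣN' = 136.2 kN/m; ΣW sinα = 127.0 kN/m
Resisting = 25.8 + 136.2·tan35.3° = 25.8 + 96.4 = 122.2 kN/m
FS = 122.2 / 127.0 = 0.962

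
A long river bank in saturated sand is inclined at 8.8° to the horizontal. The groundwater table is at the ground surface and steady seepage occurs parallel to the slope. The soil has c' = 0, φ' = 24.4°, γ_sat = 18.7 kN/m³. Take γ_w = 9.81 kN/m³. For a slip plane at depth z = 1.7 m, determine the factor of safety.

FS = 1.39

With seepage parallel to the slope and the water table at the surface, the effective normal stress on the slip plane uses the buoyant unit weight γ' = γ_sat − γ_w while the driving shear stress uses γ_sat:
FS = [c' + γ' z cos²β tanφ'] / [γ_sat z sinβ cosβ]
(For c' = 0 this reduces to FS = (γ'/γ_sat)·tanφ'/tanβ.)
γ' = 18.7 − 9.81 = 8.89 kN/m³
Numerator = 0.0 + 8.89·1.7·cos²8.8°·tan24.4° = 0.0 + 8.89·1.7·0.9766·0.4536 = 6.695 kPa
Denominator = 18.7·1.7·sin8.8°·cos8.8° = 18.7·1.7·0.1530·0.9882 = 4.806 kPa
FS = 6.695 / 4.806 = 1.393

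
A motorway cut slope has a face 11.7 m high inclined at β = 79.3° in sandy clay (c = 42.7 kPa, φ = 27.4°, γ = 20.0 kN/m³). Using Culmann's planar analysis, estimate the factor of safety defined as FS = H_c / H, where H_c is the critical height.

H_c = (4c/γ) · sinβ cosφ / [1 − cos(β − φ)]
    = (4·42.7/20.0) · sin79.3°·cos27.4° / [1 − cos51.9°]
    = 8.540 · 0.8724 / 0.3830 = 19.45 m
FS = H_c / H = 19.45 / 11.7 = 1.663

FS = 1.66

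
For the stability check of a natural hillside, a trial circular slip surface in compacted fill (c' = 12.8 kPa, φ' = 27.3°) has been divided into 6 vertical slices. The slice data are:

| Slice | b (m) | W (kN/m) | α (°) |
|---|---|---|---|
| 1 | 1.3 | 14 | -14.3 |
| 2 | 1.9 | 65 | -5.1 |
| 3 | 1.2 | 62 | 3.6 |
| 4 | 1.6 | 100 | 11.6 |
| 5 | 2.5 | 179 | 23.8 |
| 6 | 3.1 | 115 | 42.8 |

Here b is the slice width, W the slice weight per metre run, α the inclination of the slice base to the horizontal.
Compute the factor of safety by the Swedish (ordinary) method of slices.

FS = 2.53

Ordinary method of slices: FS = Σ[c'·Δl_i + (W_i cosα_i)·tanφ'] / Σ W_i sinα_i, with Δl_i = b_i / cosα_i.
Slice 1: Δl = 1.3/cos(-14.3°) = 1.342 m; N'_1 = 14·cos(-14.3°) = 13.6; c'Δl = 17.17; W sinα = -3.5
Slice 2: Δl = 1.9/cos(-5.1°) = 1.908 m; N'_2 = 65·cos(-5.1°) = 64.7; c'Δl = 24.42; W sinα = -5.8
Slice 3: Δl = 1.2/cos3.6° = 1.202 m; N'_3 = 62·cos3.6° = 61.9; c'Δl = 15.39; W sinα = 3.9
Slice 4: Δl = 1.6/cos11.6° = 1.633 m; N'_4 = 100·cos11.6° = 98.0; c'Δl = 20.91; W sinα = 20.1
Slice 5: Δl = 2.5/cos23.8° = 2.732 m; N'_5 = 179·cos23.8° = 163.8; c'Δl = 34.97; W sinα = 72.2
Slice 6: Δl = 3.1/cos42.8° = 4.225 m; N'_6 = 115·cos42.8° = 84.4; c'Δl = 54.08; W sinα = 78.1
Σc'Δl = 166.9 kN/m; ΣN' = 486.3 kN/m; ΣW sinα = 165.1 kN/m
Resisting = 166.9 + 486.3·tan27.3° = 166.9 + 251.0 = 417.9 kN/m
FS = 417.9 / 165.1 = 2.531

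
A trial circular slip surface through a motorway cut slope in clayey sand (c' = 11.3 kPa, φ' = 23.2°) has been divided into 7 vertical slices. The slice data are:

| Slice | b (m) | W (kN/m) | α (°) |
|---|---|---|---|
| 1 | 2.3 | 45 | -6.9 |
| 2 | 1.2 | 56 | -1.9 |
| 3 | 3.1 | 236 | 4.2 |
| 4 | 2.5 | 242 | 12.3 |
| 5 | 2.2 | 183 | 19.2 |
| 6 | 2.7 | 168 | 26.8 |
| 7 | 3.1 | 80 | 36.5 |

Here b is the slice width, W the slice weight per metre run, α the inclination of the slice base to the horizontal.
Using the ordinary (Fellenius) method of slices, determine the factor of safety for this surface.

Ordinary method of slices: FS = Σ[c'·Δl_i + (W_i cosα_i)·tanφ'] / Σ W_i sinα_i, with Δl_i = b_i / cosα_i.
Slice 1: Δl = 2.3/cos(-6.9°) = 2.317 m; N'_1 = 45·cos(-6.9°) = 44.7; c'Δl = 26.18; W sinα = -5.4
Slice 2: Δl = 1.2/cos(-1.9°) = 1.201 m; N'_2 = 56·cos(-1.9°) = 56.0; c'Δl = 13.57; W sinα = -1.9
Slice 3: Δl = 3.1/cos4.2° = 3.108 m; N'_3 = 236·cos4.2° = 235.4; c'Δl = 35.12; W sinα = 17.3
Slice 4: Δl = 2.5/cos12.3° = 2.559 m; N'_4 = 242·cos12.3° = 236.4; c'Δl = 28.91; W sinα = 51.6
Slice 5: Δl = 2.2/cos19.2° = 2.330 m; N'_5 = 183·cos19.2° = 172.8; c'Δl = 26.32; W sinα = 60.2
Slice 6: Δl = 2.7/cos26.8° = 3.025 m; N'_6 = 168·cos26.8° = 150.0; c'Δl = 34.18; W sinα = 75.7
Slice 7: Δl = 3.1/cos36.5° = 3.856 m; N'_7 = 80·cos36.5° = 64.3; c'Δl = 43.58; W sinα = 47.6
Σc'Δl = 207.9 kN/m; ΣN' = 959.5 kN/m; ΣW sinα = 245.1 kN/m
Resisting = 207.9 + 959.5·tan23.2° = 207.9 + 411.3 = 619.1 kN/m
FS = 619.1 / 245.1 = 2.526

FS = 2.53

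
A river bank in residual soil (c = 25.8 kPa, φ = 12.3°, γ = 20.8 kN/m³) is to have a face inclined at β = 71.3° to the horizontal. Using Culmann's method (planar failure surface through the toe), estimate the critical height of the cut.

Culmann's analysis gives the critical failure plane at α_cr = (β + φ)/2 = (71.3 + 12.3)/2 = 41.8°, and the critical height
H_c = (4c/γ) · sinβ cosφ / [1 − cos(β − φ)]
    = (4·25.8/20.8) · sin71.3°·cos12.3° / [1 − cos(59.0°)]
    = 4.962 · 0.9472·0.9770 / [1 − 0.5150]
    = 4.962 · 0.9255 / 0.4850
    = 9.47 m

H_c = 9.47 m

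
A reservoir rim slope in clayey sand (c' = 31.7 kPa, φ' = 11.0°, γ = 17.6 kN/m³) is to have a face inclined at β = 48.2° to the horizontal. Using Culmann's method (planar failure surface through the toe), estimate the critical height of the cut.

H_c = 25.91 m

Culmann's analysis gives the critical failure plane at α_cr = (β + φ')/2 = (48.2 + 11.0)/2 = 29.6°, and the critical height
H_c = (4c'/γ) · sinβ cosφ' / [1 − cos(β − φ')]
    = (4·31.7/17.6) · sin48.2°·cos11.0° / [1 − cos(37.2°)]
    = 7.205 · 0.7455·0.9816 / [1 − 0.7965]
    = 7.205 · 0.7318 / 0.2035
    = 25.91 m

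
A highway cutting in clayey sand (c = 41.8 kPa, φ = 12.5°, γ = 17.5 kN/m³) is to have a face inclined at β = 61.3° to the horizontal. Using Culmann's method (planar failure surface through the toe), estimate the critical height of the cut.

Culmann's analysis gives the critical failure plane at α_cr = (β + φ)/2 = (61.3 + 12.5)/2 = 36.9°, and the critical height
H_c = (4c/γ) · sinβ cosφ / [1 − cos(β − φ)]
    = (4·41.8/17.5) · sin61.3°·cos12.5° / [1 − cos(48.8°)]
    = 9.554 · 0.8771·0.9763 / [1 − 0.6587]
    = 9.554 · 0.8564 / 0.3413
    = 23.97 m

H_c = 23.97 m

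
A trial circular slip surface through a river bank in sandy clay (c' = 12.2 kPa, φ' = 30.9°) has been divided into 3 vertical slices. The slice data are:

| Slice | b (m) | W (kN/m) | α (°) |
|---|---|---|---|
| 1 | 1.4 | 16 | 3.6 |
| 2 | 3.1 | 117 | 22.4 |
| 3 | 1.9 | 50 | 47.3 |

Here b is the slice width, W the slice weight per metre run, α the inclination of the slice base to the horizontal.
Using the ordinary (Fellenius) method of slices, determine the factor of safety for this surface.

Ordinary method of slices: FS = Σ[c'·Δl_i + (W_i cosα_i)·tanφ'] / Σ W_i sinα_i, with Δl_i = b_i / cosα_i.
Slice 1: Δl = 1.4/cos3.6° = 1.403 m; N'_1 = 16·cos3.6° = 16.0; c'Δl = 17.11; W sinα = 1.0
Slice 2: Δl = 3.1/cos22.4° = 3.353 m; N'_2 = 117·cos22.4° = 108.2; c'Δl = 40.91; W sinα = 44.6
Slice 3: Δl = 1.9/cos47.3° = 2.802 m; N'_3 = 50·cos47.3° = 33.9; c'Δl = 34.18; W sinα = 36.7
Σc'Δl = 92.2 kN/m; ΣN' = 158.0 kN/m; ΣW sinα = 82.3 kN/m
Resisting = 92.2 + 158.0·tan30.9° = 92.2 + 94.6 = 186.8 kN/m
FS = 186.8 / 82.3 = 2.269

FS = 2.27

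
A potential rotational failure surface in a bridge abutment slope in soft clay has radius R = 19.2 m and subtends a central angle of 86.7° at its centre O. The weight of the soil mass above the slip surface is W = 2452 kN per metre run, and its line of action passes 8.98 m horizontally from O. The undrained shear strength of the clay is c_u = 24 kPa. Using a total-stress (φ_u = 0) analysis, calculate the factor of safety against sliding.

Taking moments about the centre O, the resisting moment is provided by the undrained shear strength acting along the arc:
Arc length L_a = R·θ = 19.2·(86.7°·π/180) = 19.2·1.5132 = 29.05 m
M_R = c_u·L_a·R = 24·29.05·19.2 = 13387.8 kN·m/m
M_D = W·d = 2452·8.98 = 22019.0 kN·m/m
FS = M_R / M_D = 13387.8 / 22019.0 = 0.608

FS = 0.61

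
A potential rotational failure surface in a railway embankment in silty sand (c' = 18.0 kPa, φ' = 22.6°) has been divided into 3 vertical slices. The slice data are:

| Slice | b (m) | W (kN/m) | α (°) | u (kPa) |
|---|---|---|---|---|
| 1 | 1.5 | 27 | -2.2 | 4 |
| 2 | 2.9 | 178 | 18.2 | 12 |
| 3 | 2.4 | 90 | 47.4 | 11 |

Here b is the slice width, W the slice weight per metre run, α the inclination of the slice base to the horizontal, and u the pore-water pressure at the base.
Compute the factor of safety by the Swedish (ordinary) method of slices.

Ordinary method of slices: FS = Σ[c'·Δl_i + (W_i cosα_i − u_i·Δl_i)·tanφ'] / Σ W_i sinα_i, with Δl_i = b_i / cosα_i.
Slice 1: Δl = 1.5/cos(-2.2°) = 1.501 m; N'_1 = 27·cos(-2.2°) − 4·1.501 = 21.0; c'Δl = 27.02; W sinα = -1.0
Slice 2: Δl = 2.9/cos18.2° = 3.053 m; N'_2 = 178·cos18.2° − 12·3.053 = 132.5; c'Δl = 54.95; W sinα = 55.6
Slice 3: Δl = 2.4/cos47.4° = 3.546 m; N'_3 = 90·cos47.4° − 11·3.546 = 21.9; c'Δl = 63.82; W sinα = 66.2
Σc'Δl = 145.8 kN/m; ΣN' = 175.4 kN/m; ΣW sinα = 120.8 kN/m
Resisting = 145.8 + 175.4·tan22.6° = 145.8 + 73.0 = 218.8 kN/m
FS = 218.8 / 120.8 = 1.811

FS = 1.81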